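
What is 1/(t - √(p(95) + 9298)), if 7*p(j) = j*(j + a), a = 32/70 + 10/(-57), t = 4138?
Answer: 608286/2515530575 + 7*√4670679/2515530575 ≈ 0.00024783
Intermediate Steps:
a = 562/1995 (a = 32*(1/70) + 10*(-1/57) = 16/35 - 10/57 = 562/1995 ≈ 0.28170)
p(j) = j*(562/1995 + j)/7 (p(j) = (j*(j + 562/1995))/7 = (j*(562/1995 + j))/7 = j*(562/1995 + j)/7)
1/(t - √(p(95) + 9298)) = 1/(4138 - √((1/13965)*95*(562 + 1995*95) + 9298)) = 1/(4138 - √((1/13965)*95*(562 + 189525) + 9298)) = 1/(4138 - √((1/13965)*95*190087 + 9298)) = 1/(4138 - √(190087/147 + 9298)) = 1/(4138 - √(1556893/147)) = 1/(4138 - √4670679/21)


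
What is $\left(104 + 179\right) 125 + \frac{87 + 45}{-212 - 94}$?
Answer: $\frac{1804103}{51} \approx 35375.0$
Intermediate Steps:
$\left(104 + 179\right) 125 + \frac{87 + 45}{-212 - 94} = 283 \cdot 125 + \frac{132}{-306} = 35375 + 132 \left(- \frac{1}{306}\right) = 35375 - \frac{22}{51} = \frac{1804103}{51}$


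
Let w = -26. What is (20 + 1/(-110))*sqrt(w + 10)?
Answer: 4398*I/55 ≈ 79.964*I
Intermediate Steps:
(20 + 1/(-110))*sqrt(w + 10) = (20 + 1/(-110))*sqrt(-26 + 10) = (20 - 1/110)*sqrt(-16) = 2199*(4*I)/110 = 4398*I/55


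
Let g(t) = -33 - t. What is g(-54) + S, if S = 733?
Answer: 754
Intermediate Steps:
g(-54) + S = (-33 - 1*(-54)) + 733 = (-33 + 54) + 733 = 21 + 733 = 754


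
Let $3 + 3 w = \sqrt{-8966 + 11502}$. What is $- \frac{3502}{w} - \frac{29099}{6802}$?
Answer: $- \frac{15153611}{904666} - \frac{21012 \sqrt{634}}{2527} \approx -226.12$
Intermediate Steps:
$w = -1 + \frac{2 \sqrt{634}}{3}$ ($w = -1 + \frac{\sqrt{-8966 + 11502}}{3} = -1 + \frac{\sqrt{2536}}{3} = -1 + \frac{2 \sqrt{634}}{3} \approx 15.786$)
$- \frac{3502}{w} - \frac{29099}{6802} = - \frac{3502}{-1 + \frac{2 \sqrt{634}}{3}} - \frac{29099}{6802} = - \frac{29099}{6802} - \frac{3502}{-1 + \frac{2 \sqrt{634}}{3}}$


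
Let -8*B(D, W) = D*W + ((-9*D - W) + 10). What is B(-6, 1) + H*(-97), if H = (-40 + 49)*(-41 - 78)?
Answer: 831039/8 ≈ 1.0388e+5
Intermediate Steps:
B(D, W) = -5/4 + W/8 + 9*D/8 - D*W/8 (B(D, W) = -(D*W + ((-9*D - W) + 10))/8 = -(D*W + ((-W - 9*D) + 10))/8 = -(D*W + (10 - W - 9*D))/8 = -(10 - W - 9*D + D*W)/8 = -5/4 + W/8 + 9*D/8 - D*W/8)
H = -1071 (H = 9*(-119) = -1071)
B(-6, 1) + H*(-97) = (-5/4 + (⅛)*1 + (9/8)*(-6) - ⅛*(-6)*1) - 1071*(-97) = (-5/4 + ⅛ - 27/4 + ¾) + 103887 = -57/8 + 103887 = 831039/8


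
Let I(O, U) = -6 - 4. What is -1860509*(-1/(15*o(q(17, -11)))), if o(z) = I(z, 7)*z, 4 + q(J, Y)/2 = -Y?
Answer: -265787/300 ≈ -885.96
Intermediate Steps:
I(O, U) = -10
q(J, Y) = -8 - 2*Y (q(J, Y) = -8 + 2*(-Y) = -8 - 2*Y)
o(z) = -10*z
-1860509*(-1/(15*o(q(17, -11)))) = -1860509*1/(150*(-8 - 2*(-11))) = -1860509*1/(150*(-8 + 22)) = -1860509/((-(-150)*14)) = -1860509/((-15*(-140))) = -1860509/2100 = -1860509*1/2100 = -265787/300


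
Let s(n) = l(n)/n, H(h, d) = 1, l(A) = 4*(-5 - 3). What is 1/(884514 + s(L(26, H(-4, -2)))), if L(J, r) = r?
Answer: 1/884482 ≈ 1.1306e-6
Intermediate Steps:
l(A) = -32 (l(A) = 4*(-8) = -32)
s(n) = -32/n
1/(884514 + s(L(26, H(-4, -2)))) = 1/(884514 - 32/1) = 1/(884514 - 32*1) = 1/(884514 - 32) = 1/884482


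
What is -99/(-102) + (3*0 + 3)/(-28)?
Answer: 411/476 ≈ 0.86345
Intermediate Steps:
-99/(-102) + (3*0 + 3)/(-28) = -99*(-1/102) + (0 + 3)*(-1/28) = 33/34 + 3*(-1/28) = 33/34 - 3/28 = 411/476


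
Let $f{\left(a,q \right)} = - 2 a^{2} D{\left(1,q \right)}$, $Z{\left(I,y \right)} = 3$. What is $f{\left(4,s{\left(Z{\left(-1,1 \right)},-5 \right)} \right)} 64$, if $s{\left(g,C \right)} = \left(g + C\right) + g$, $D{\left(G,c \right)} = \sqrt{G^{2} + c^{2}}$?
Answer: $- 2048 \sqrt{2} \approx -2896.3$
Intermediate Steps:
$s{\left(g,C \right)} = C + 2 g$ ($s{\left(g,C \right)} = \left(C + g\right) + g = C + 2 g$)
$f{\left(a,q \right)} = - 2 a^{2} \sqrt{1 + q^{2}}$ ($f{\left(a,q \right)} = - 2 a^{2} \sqrt{1^{2} + q^{2}} = - 2 a^{2} \sqrt{1 + q^{2}}$)
$f{\left(4,s{\left(Z{\left(-1,1 \right)},-5 \right)} \right)} 64 = - 2 \cdot 4^{2} \sqrt{1 + \left(-5 + 2 \cdot 3\right)^{2}} \cdot 64 = \left(-2\right) 16 \sqrt{1 + \left(-5 + 6\right)^{2}} \cdot 64 = \left(-2\right) 16 \sqrt{1 + 1^{2}} \cdot 64 = \left(-2\right) 16 \sqrt{1 + 1} \cdot 64 = \left(-2\right) 16 \sqrt{2} \cdot 64 = - 32 \sqrt{2} \cdot 64 = - 2048 \sqrt{2}$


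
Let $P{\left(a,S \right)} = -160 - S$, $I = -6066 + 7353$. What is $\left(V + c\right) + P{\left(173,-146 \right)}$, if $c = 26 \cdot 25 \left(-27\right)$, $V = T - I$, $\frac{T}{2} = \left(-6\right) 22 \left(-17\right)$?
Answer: $-14363$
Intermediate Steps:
$T = 4488$ ($T = 2 \left(-6\right) 22 \left(-17\right) = 2 \left(\left(-132\right) \left(-17\right)\right) = 2 \cdot 2244 = 4488$)
$I = 1287$
$V = 3201$ ($V = 4488 - 1287 = 3201$)
$c = -17550$ ($c = 650 \left(-27\right) = -17550$)
$\left(V + c\right) + P{\left(173,-146 \right)} = \left(3201 - 17550\right) - 14 = -14349 + \left(-160 + 146\right) = -14349 - 14 = -14363$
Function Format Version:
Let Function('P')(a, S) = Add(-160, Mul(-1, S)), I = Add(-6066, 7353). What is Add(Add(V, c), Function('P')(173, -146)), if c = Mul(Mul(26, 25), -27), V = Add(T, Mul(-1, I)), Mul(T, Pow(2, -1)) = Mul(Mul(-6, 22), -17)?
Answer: -14363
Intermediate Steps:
T = 4488 (T = Mul(2, Mul(Mul(-6, 22), -17)) = Mul(2, Mul(-132, -17)) = Mul(2, 2244) = 4488)
I = 1287
V = 3201 (V = Add(4488, Mul(-1, 1287)) = Add(4488, -1287) = 3201)
c = -17550 (c = Mul(650, -27) = -17550)
Add(Add(V, c), Function('P')(173, -146)) = Add(Add(3201, -17550), Add(-160, Mul(-1, -146))) = Add(-14349, Add(-160, 146)) = Add(-14349, -14) = -14363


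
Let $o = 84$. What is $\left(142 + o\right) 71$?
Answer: $16046$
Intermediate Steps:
$\left(142 + o\right) 71 = \left(142 + 84\right) 71 = 226 \cdot 71 = 16046$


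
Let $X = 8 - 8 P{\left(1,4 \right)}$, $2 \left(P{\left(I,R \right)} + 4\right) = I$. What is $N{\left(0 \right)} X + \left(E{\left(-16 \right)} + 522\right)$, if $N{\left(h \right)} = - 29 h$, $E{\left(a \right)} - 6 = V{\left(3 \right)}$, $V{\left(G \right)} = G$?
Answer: $531$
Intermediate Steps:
$P{\left(I,R \right)} = -4 + \frac{I}{2}$
$E{\left(a \right)} = 9$ ($E{\left(a \right)} = 6 + 3 = 9$)
$X = 36$ ($X = 8 - 8 \left(-4 + \frac{1}{2} \cdot 1\right) = 8 - 8 \left(-4 + \frac{1}{2}\right) = 8 - -28 = 8 + 28 = 36$)
$N{\left(0 \right)} X + \left(E{\left(-16 \right)} + 522\right) = \left(-29\right) 0 \cdot 36 + \left(9 + 522\right) = 0 \cdot 36 + 531 = 0 + 531 = 531$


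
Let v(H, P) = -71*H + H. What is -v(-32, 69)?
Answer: -2240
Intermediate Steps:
v(H, P) = -70*H
-v(-32, 69) = -(-70)*(-32) = -1*2240 = -2240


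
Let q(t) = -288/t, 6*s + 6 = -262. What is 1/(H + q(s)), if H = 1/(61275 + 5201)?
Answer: 4453892/28717699 ≈ 0.15509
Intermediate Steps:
s = -134/3 (s = -1 + (⅙)*(-262) = -1 - 131/3 = -134/3 ≈ -44.667)
H = 1/66476 ≈ 1.5043e-5
1/(H + q(s)) = 1/(1/66476 - 288/(-134/3)) = 1/(1/66476 - 288*(-3/134)) = 1/(1/66476 + 432/67) = 1/(28717699/4453892) = 4453892/28717699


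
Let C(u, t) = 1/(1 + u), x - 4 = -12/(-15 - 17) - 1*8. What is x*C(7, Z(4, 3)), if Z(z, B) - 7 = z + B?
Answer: -29/64 ≈ -0.45313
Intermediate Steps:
Z(z, B) = 7 + B + z (Z(z, B) = 7 + (z + B) = 7 + (B + z) = 7 + B + z)
x = -29/8 (x = 4 + (-12/(-15 - 17) - 1*8) = 4 + (-12/(-32) - 8) = 4 + (-12*(-1/32) - 8) = 4 + (3/8 - 8) = 4 - 61/8 = -29/8 ≈ -3.6250)
x*C(7, Z(4, 3)) = -29/(8*(1 + 7)) = -29/8/8 = -29/8*⅛ = -29/64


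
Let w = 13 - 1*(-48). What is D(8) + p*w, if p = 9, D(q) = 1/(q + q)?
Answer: 8785/16 ≈ 549.06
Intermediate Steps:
D(q) = 1/(2*q)
w = 61 (w = 13 + 48 = 61)
D(8) + p*w = (½)/8 + 9*61 = (½)*(⅛) + 549 = 1/16 + 549 = 8785/16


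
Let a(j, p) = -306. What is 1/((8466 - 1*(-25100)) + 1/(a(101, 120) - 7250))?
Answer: 7556/253624695 ≈ 2.9792e-5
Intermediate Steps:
1/((8466 - 1*(-25100)) + 1/(a(101, 120) - 7250)) = 1/((8466 - 1*(-25100)) + 1/(-306 - 7250)) = 1/((8466 + 25100) + 1/(-7556)) = 1/(33566 - 1/7556) = 1/(253624695/7556) = 7556/253624695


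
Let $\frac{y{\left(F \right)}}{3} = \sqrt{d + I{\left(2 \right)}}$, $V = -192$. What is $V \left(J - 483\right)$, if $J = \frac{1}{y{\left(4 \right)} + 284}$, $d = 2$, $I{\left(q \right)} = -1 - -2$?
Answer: $\frac{7477156416}{80629} + \frac{576 \sqrt{3}}{80629} \approx 92735.0$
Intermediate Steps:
$I{\left(q \right)} = 1$ ($I{\left(q \right)} = -1 + 2 = 1$)
$y{\left(F \right)} = 3 \sqrt{3}$ ($y{\left(F \right)} = 3 \sqrt{2 + 1} = 3 \sqrt{3}$)
$J = \frac{1}{284 + 3 \sqrt{3}}$ ($J = \frac{1}{3 \sqrt{3} + 284} = \frac{1}{284 + 3 \sqrt{3}} \approx 0.0034579$)
$V \left(J - 483\right) = - 192 \left(\left(\frac{284}{80629} - \frac{3 \sqrt{3}}{80629}\right) - 483\right) = - 192 \left(- \frac{38943523}{80629} - \frac{3 \sqrt{3}}{80629}\right) = \frac{7477156416}{80629} + \frac{576 \sqrt{3}}{80629}$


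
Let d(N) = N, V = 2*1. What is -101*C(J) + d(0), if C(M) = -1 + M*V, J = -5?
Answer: 1111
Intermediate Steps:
V = 2
C(M) = -1 + 2*M (C(M) = -1 + M*2 = -1 + 2*M)
-101*C(J) + d(0) = -101*(-1 + 2*(-5)) + 0 = -101*(-1 - 10) + 0 = -101*(-11) + 0 = 1111 + 0 = 1111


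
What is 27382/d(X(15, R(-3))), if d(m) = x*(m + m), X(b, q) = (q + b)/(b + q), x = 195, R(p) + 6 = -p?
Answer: 13691/195 ≈ 70.210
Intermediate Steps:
R(p) = -6 - p
X(b, q) = 1 (X(b, q) = (b + q)/(b + q) = 1)
d(m) = 390*m (d(m) = 195*(m + m) = 195*(2*m) = 390*m)
27382/d(X(15, R(-3))) = 27382/((390*1)) = 27382/390 = 27382*(1/390) = 13691/195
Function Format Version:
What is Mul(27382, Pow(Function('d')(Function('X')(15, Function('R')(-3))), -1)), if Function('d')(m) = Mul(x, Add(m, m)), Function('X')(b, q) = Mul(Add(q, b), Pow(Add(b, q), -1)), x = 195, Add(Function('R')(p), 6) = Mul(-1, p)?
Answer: Rational(13691, 195) ≈ 70.210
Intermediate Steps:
Function('R')(p) = Add(-6, Mul(-1, p))
Function('X')(b, q) = 1 (Function('X')(b, q) = Mul(Add(b, q), Pow(Add(b, q), -1)) = 1)
Function('d')(m) = Mul(390, m) (Function('d')(m) = Mul(195, Add(m, m)) = Mul(195, Mul(2, m)) = Mul(390, m))
Mul(27382, Pow(Function('d')(Function('X')(15, Function('R')(-3))), -1)) = Mul(27382, Pow(Mul(390, 1), -1)) = Mul(27382, Pow(390, -1)) = Mul(27382, Rational(1, 390)) = Rational(13691, 195)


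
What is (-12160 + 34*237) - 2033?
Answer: -6135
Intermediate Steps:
(-12160 + 34*237) - 2033 = (-12160 + 8058) - 2033 = -4102 - 2033 = -6135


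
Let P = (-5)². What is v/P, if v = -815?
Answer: -163/5 ≈ -32.600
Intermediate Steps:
P = 25
v/P = -815/25 = -815*1/25 = -163/5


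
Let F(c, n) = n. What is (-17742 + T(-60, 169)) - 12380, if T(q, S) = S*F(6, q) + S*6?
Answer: -39248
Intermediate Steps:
T(q, S) = 6*S + S*q (T(q, S) = S*q + S*6 = S*q + 6*S = 6*S + S*q)
(-17742 + T(-60, 169)) - 12380 = (-17742 + 169*(6 - 60)) - 12380 = (-17742 + 169*(-54)) - 12380 = (-17742 - 9126) - 12380 = -26868 - 12380 = -39248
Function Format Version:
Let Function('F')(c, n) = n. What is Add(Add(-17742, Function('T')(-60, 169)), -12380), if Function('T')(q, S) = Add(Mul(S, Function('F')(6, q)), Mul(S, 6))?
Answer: -39248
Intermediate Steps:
Function('T')(q, S) = Add(Mul(6, S), Mul(S, q)) (Function('T')(q, S) = Add(Mul(S, q), Mul(S, 6)) = Add(Mul(S, q), Mul(6, S)) = Add(Mul(6, S), Mul(S, q)))
Add(Add(-17742, Function('T')(-60, 169)), -12380) = Add(Add(-17742, Mul(169, Add(6, -60))), -12380) = Add(Add(-17742, Mul(169, -54)), -12380) = Add(Add(-17742, -9126), -12380) = Add(-26868, -12380) = -39248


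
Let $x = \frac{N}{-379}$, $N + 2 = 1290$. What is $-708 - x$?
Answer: $- \frac{267044}{379} \approx -704.6$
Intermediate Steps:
$N = 1288$ ($N = -2 + 1290 = 1288$)
$x = - \frac{1288}{379}$ ($x = \frac{1288}{-379} = 1288 \left(- \frac{1}{379}\right) = - \frac{1288}{379} \approx -3.3984$)
$-708 - x = -708 - - \frac{1288}{379} = -708 + \frac{1288}{379} = - \frac{267044}{379}$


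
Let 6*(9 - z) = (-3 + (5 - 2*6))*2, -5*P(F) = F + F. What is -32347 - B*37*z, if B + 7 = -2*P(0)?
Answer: -87458/3 ≈ -29153.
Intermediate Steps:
P(F) = -2*F/5 (P(F) = -(F + F)/5 = -2*F/5)
B = -7 (B = -7 - (-4)*0/5 = -7 - 2*0 = -7 + 0 = -7)
z = 37/3 (z = 9 - (-3 + (5 - 2*6))*2/6 = 9 - (-3 + (5 - 12))*2/6 = 9 - (-3 - 7)*2/6 = 9 - (-5)*2/3 = 9 - ⅙*(-20) = 9 + 10/3 = 37/3 ≈ 12.333)
-32347 - B*37*z = -32347 - (-7*37)*37/3 = -32347 - (-259)*37/3 = -32347 - 1*(-9583/3) = -32347 + 9583/3 = -87458/3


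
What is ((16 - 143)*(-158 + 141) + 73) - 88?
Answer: 2144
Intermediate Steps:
((16 - 143)*(-158 + 141) + 73) - 88 = (-127*(-17) + 73) - 88 = (2159 + 73) - 88 = 2232 - 88 = 2144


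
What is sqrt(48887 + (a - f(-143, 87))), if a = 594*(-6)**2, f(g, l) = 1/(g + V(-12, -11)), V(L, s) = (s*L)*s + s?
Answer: sqrt(181245494562)/1606 ≈ 265.09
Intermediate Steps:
V(L, s) = s + L*s**2 (V(L, s) = (L*s)*s + s = L*s**2 + s = s + L*s**2)
f(g, l) = 1/(-1463 + g) (f(g, l) = 1/(g - 11*(1 - 12*(-11))) = 1/(g - 11*(1 + 132)) = 1/(g - 11*133) = 1/(g - 1463) = 1/(-1463 + g))
a = 21384 (a = 594*36 = 21384)
sqrt(48887 + (a - f(-143, 87))) = sqrt(48887 + (21384 - 1/(-1463 - 143))) = sqrt(48887 + (21384 - 1/(-1606))) = sqrt(48887 + (21384 - 1*(-1/1606))) = sqrt(48887 + (21384 + 1/1606)) = sqrt(48887 + 34342705/1606) = sqrt(112855227/1606) = sqrt(181245494562)/1606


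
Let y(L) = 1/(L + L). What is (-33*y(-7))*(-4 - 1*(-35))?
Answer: 1023/14 ≈ 73.071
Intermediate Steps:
y(L) = 1/(2*L)
(-33*y(-7))*(-4 - 1*(-35)) = (-33/(2*(-7)))*(-4 - 1*(-35)) = (-33*(-1)/(2*7))*(-4 + 35) = -33*(-1/14)*31 = (33/14)*31 = 1023/14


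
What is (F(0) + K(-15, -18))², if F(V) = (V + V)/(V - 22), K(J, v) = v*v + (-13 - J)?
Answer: 106276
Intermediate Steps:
K(J, v) = -13 + v² - J (K(J, v) = v² + (-13 - J) = -13 + v² - J)
F(V) = 2*V/(-22 + V) (F(V) = (2*V)/(-22 + V) = 2*V/(-22 + V))
(F(0) + K(-15, -18))² = (2*0/(-22 + 0) + (-13 + (-18)² - 1*(-15)))² = (2*0/(-22) + (-13 + 324 + 15))² = (2*0*(-1/22) + 326)² = (0 + 326)² = 326² = 106276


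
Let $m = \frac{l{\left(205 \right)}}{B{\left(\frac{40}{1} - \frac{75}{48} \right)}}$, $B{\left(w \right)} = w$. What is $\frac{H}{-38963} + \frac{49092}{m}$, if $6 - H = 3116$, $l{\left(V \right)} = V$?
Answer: $\frac{1434591137}{155852} \approx 9204.8$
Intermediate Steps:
$H = -3110$ ($H = 6 - 3116 = -3110$)
$m = \frac{16}{3}$ ($m = \frac{205}{\frac{40}{1} - \frac{75}{48}} = \frac{205}{40 \cdot 1 - \frac{25}{16}} = \frac{205}{40 - \frac{25}{16}} = \frac{205}{\frac{615}{16}} = 205 \cdot \frac{16}{615} = \frac{16}{3} \approx 5.3333$)
$\frac{H}{-38963} + \frac{49092}{m} = - \frac{3110}{-38963} + \frac{49092}{\frac{16}{3}} = \left(-3110\right) \left(- \frac{1}{38963}\right) + 49092 \cdot \frac{3}{16} = \frac{3110}{38963} + \frac{36819}{4} = \frac{1434591137}{155852}$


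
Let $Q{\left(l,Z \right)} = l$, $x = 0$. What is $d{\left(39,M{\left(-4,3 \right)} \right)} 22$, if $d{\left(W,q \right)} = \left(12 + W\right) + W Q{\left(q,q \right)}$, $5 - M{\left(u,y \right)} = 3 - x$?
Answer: $2838$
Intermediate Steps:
$M{\left(u,y \right)} = 2$ ($M{\left(u,y \right)} = 5 - \left(3 - 0\right) = 5 - \left(3 + 0\right) = 5 - 3 = 2$)
$d{\left(W,q \right)} = 12 + W + W q$ ($d{\left(W,q \right)} = \left(12 + W\right) + W q = 12 + W + W q$)
$d{\left(39,M{\left(-4,3 \right)} \right)} 22 = \left(12 + 39 + 39 \cdot 2\right) 22 = \left(12 + 39 + 78\right) 22 = 129 \cdot 22 = 2838$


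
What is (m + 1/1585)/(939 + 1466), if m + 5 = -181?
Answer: -294809/3811925 ≈ -0.077339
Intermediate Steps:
m = -186 (m = -5 - 181 = -186)
(m + 1/1585)/(939 + 1466) = (-186 + 1/1585)/(939 + 1466) = (-186 + 1/1585)/2405 = -294809/1585*1/2405 = -294809/3811925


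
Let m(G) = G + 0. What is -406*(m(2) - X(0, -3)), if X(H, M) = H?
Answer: -812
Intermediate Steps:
m(G) = G
-406*(m(2) - X(0, -3)) = -406*(2 - 1*0) = -406*(2 + 0) = -406*2 = -812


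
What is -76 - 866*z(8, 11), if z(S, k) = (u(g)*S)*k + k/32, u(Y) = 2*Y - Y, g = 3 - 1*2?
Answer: -1225307/16 ≈ -76582.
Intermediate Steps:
g = 1 (g = 3 - 2 = 1)
u(Y) = Y
z(S, k) = k/32 + S*k (z(S, k) = (1*S)*k + k/32 = S*k + k*(1/32) = S*k + k/32 = k/32 + S*k)
-76 - 866*z(8, 11) = -76 - 9526*(1/32 + 8) = -76 - 9526*257/32 = -76 - 866*2827/32 = -76 - 1224091/16 = -1225307/16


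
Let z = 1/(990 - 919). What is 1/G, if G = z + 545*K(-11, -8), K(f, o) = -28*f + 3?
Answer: 71/12034146 ≈ 5.8999e-6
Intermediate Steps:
K(f, o) = 3 - 28*f
z = 1/71 ≈ 0.014085
G = 12034146/71 (G = 1/71 + 545*(3 - 28*(-11)) = 1/71 + 545*(3 + 308) = 1/71 + 545*311 = 1/71 + 169495 = 12034146/71 ≈ 1.6950e+5)
1/G = 1/(12034146/71) = 71/12034146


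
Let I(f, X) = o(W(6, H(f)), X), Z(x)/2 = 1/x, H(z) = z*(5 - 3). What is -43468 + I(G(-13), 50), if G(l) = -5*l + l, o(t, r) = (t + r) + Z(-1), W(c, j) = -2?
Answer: -43422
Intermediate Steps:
H(z) = 2*z (H(z) = z*2 = 2*z)
Z(x) = 2/x (Z(x) = 2*(1/x) = 2/x)
o(t, r) = -2 + r + t (o(t, r) = (t + r) + 2/(-1) = (r + t) + 2*(-1) = (r + t) - 2 = -2 + r + t)
G(l) = -4*l
I(f, X) = -4 + X (I(f, X) = -2 + X - 2 = -4 + X)
-43468 + I(G(-13), 50) = -43468 + (-4 + 50) = -43468 + 46 = -43422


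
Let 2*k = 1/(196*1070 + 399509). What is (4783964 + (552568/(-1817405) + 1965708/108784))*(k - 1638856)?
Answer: -472169169153062934695796310569/60223683465882040 ≈ -7.8403e+12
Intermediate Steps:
k = 1/1218458 (k = 1/(2*(196*1070 + 399509)) = 1/(2*(209720 + 399509)) = (½)/609229 = (½)*(1/609229) = 1/1218458 ≈ 8.2071e-7)
(4783964 + (552568/(-1817405) + 1965708/108784))*(k - 1638856) = (4783964 + (552568/(-1817405) + 1965708/108784))*(1/1218458 - 1638856) = (4783964 + (552568*(-1/1817405) + 1965708*(1/108784)))*(-1996877204047/1218458) = (4783964 + (-552568/1817405 + 491427/27196))*(-1996877204047/1218458) = (4783964 + 878094247607/49426146380)*(-1996877204047/1218458) = (236453783034897927/49426146380)*(-1996877204047/1218458) = -472169169153062934695796310569/60223683465882040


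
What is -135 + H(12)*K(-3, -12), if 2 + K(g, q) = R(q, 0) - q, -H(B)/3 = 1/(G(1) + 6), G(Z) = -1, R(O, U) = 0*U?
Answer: -141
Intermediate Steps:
R(O, U) = 0
H(B) = -⅗ (H(B) = -3/(-1 + 6) = -3/5 = -3*⅕ = -⅗)
K(g, q) = -2 - q (K(g, q) = -2 + (0 - q) = -2 - q)
-135 + H(12)*K(-3, -12) = -135 - 3*(-2 - 1*(-12))/5 = -135 - 3*(-2 + 12)/5 = -135 - ⅗*10 = -135 - 6 = -141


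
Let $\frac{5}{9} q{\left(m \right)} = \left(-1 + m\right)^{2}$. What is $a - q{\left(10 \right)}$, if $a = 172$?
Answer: $\frac{131}{5} \approx 26.2$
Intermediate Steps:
$q{\left(m \right)} = \frac{9 \left(-1 + m\right)^{2}}{5}$
$a - q{\left(10 \right)} = 172 - \frac{9 \left(-1 + 10\right)^{2}}{5} = 172 - \frac{9 \cdot 9^{2}}{5} = 172 - \frac{9}{5} \cdot 81 = 172 - \frac{729}{5} = \frac{131}{5}$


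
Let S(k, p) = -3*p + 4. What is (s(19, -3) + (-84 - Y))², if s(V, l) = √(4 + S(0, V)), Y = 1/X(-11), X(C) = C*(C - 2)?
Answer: 143310168/20449 - 168182*I/143 ≈ 7008.2 - 1176.1*I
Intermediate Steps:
X(C) = C*(-2 + C)
Y = 1/143 (Y = 1/(-11*(-2 - 11)) = 1/(-11*(-13)) = 1/143 ≈ 0.0069930)
S(k, p) = 4 - 3*p
s(V, l) = √(8 - 3*V) (s(V, l) = √(4 + (4 - 3*V)) = √(8 - 3*V))
(s(19, -3) + (-84 - Y))² = (√(8 - 3*19) + (-84 - 1*1/143))² = (√(8 - 57) + (-84 - 1/143))² = (√(-49) - 12013/143)² = (7*I - 12013/143)² = (-12013/143 + 7*I)²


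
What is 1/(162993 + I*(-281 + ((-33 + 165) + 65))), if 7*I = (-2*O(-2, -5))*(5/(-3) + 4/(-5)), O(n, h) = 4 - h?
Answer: 5/812301 ≈ 6.1554e-6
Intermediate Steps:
I = 222/35 (I = ((-2*(4 - 1*(-5)))*(5/(-3) + 4/(-5)))/7 = ((-2*(4 + 5))*(5*(-1/3) + 4*(-1/5)))/7 = ((-2*9)*(-5/3 - 4/5))/7 = (-18*(-37/15))/7 = (1/7)*(222/5) = 222/35 ≈ 6.3429)
1/(162993 + I*(-281 + ((-33 + 165) + 65))) = 1/(162993 + 222*(-281 + ((-33 + 165) + 65))/35) = 1/(162993 + 222*(-281 + (132 + 65))/35) = 1/(162993 + 222*(-281 + 197)/35) = 1/(162993 + (222/35)*(-84)) = 1/(162993 - 2664/5) = 1/(812301/5) = 5/812301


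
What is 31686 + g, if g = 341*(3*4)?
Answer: 35778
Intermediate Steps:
g = 4092 (g = 341*12 = 4092)
31686 + g = 31686 + 4092 = 35778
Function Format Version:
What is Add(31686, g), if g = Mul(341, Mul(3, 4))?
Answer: 35778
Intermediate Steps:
g = 4092 (g = Mul(341, 12) = 4092)
Add(31686, g) = Add(31686, 4092) = 35778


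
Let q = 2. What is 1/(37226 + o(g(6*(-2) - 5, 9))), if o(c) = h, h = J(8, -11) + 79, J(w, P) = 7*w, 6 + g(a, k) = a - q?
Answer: 1/37361 ≈ 2.6766e-5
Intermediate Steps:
g(a, k) = -8 + a (g(a, k) = -6 + (a - 1*2) = -6 + (a - 2) = -6 + (-2 + a) = -8 + a)
h = 135 (h = 7*8 + 79 = 56 + 79 = 135)
o(c) = 135
1/(37226 + o(g(6*(-2) - 5, 9))) = 1/(37226 + 135) = 1/37361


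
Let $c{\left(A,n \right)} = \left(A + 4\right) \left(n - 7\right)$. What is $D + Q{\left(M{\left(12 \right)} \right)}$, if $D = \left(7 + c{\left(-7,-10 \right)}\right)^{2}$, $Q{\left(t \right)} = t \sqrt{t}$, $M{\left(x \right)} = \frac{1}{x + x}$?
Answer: $3364 + \frac{\sqrt{6}}{288} \approx 3364.0$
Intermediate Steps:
$M{\left(x \right)} = \frac{1}{2 x}$
$c{\left(A,n \right)} = \left(-7 + n\right) \left(4 + A\right)$ ($c{\left(A,n \right)} = \left(4 + A\right) \left(-7 + n\right) = \left(-7 + n\right) \left(4 + A\right)$)
$Q{\left(t \right)} = t^{\frac{3}{2}}$
$D = 3364$ ($D = \left(7 - -51\right)^{2} = \left(7 + \left(-28 + 49 - 40 + 70\right)\right)^{2} = \left(7 + 51\right)^{2} = 58^{2} = 3364$)
$D + Q{\left(M{\left(12 \right)} \right)} = 3364 + \left(\frac{1}{2 \cdot 12}\right)^{\frac{3}{2}} = 3364 + \left(\frac{1}{2} \cdot \frac{1}{12}\right)^{\frac{3}{2}} = 3364 + \left(\frac{1}{24}\right)^{\frac{3}{2}} = 3364 + \frac{\sqrt{6}}{288}$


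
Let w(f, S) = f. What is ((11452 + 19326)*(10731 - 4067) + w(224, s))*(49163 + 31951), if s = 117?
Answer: 16636872045024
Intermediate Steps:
((11452 + 19326)*(10731 - 4067) + w(224, s))*(49163 + 31951) = ((11452 + 19326)*(10731 - 4067) + 224)*(49163 + 31951) = (30778*6664 + 224)*81114 = (205104592 + 224)*81114 = 205104816*81114 = 16636872045024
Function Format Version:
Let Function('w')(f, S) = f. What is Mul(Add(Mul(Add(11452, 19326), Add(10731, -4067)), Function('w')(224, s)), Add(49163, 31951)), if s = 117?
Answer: 16636872045024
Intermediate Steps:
Mul(Add(Mul(Add(11452, 19326), Add(10731, -4067)), Function('w')(224, s)), Add(49163, 31951)) = Mul(Add(Mul(Add(11452, 19326), Add(10731, -4067)), 224), Add(49163, 31951)) = Mul(Add(Mul(30778, 6664), 224), 81114) = Mul(Add(205104592, 224), 81114) = Mul(205104816, 81114) = 16636872045024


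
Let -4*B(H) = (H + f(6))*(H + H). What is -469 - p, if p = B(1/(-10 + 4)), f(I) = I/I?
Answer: -33773/72 ≈ -469.07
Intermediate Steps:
f(I) = 1
B(H) = -H*(1 + H)/2 (B(H) = -(H + 1)*(H + H)/4 = -(1 + H)*2*H/4 = -H*(1 + H)/2)
p = 5/72 (p = -(1 + 1/(-10 + 4))/(2*(-10 + 4)) = -½*(1 + 1/(-6))/(-6) = -½*(-⅙)*(1 - ⅙) = -½*(-⅙)*⅚ = 5/72 ≈ 0.069444)
-469 - p = -469 - 1*5/72 = -469 - 5/72 = -33773/72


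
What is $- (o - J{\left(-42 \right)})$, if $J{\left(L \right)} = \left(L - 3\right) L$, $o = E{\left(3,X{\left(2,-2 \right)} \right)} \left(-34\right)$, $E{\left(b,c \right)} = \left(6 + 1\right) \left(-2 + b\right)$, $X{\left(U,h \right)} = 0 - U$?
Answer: $2128$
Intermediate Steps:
$X{\left(U,h \right)} = - U$
$E{\left(b,c \right)} = -14 + 7 b$ ($E{\left(b,c \right)} = 7 \left(-2 + b\right) = -14 + 7 b$)
$o = -238$ ($o = \left(-14 + 7 \cdot 3\right) \left(-34\right) = \left(-14 + 21\right) \left(-34\right) = 7 \left(-34\right) = -238$)
$J{\left(L \right)} = L \left(-3 + L\right)$ ($J{\left(L \right)} = \left(-3 + L\right) L = L \left(-3 + L\right)$)
$- (o - J{\left(-42 \right)}) = - (-238 - - 42 \left(-3 - 42\right)) = - (-238 - \left(-42\right) \left(-45\right)) = - (-238 - 1890) = \left(-1\right) \left(-2128\right) = 2128$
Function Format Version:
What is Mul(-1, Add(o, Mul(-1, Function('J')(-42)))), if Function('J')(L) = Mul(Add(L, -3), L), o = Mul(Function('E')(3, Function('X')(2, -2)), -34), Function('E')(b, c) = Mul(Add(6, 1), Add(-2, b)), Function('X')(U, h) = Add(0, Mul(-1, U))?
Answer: 2128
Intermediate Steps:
Function('X')(U, h) = Mul(-1, U)
Function('E')(b, c) = Add(-14, Mul(7, b)) (Function('E')(b, c) = Mul(7, Add(-2, b)) = Add(-14, Mul(7, b)))
o = -238 (o = Mul(Add(-14, Mul(7, 3)), -34) = Mul(Add(-14, 21), -34) = Mul(7, -34) = -238)
Function('J')(L) = Mul(L, Add(-3, L)) (Function('J')(L) = Mul(Add(-3, L), L) = Mul(L, Add(-3, L)))
Mul(-1, Add(o, Mul(-1, Function('J')(-42)))) = Mul(-1, Add(-238, Mul(-1, Mul(-42, Add(-3, -42))))) = Mul(-1, Add(-238, Mul(-1, Mul(-42, -45)))) = Mul(-1, Add(-238, Mul(-1, 1890))) = Mul(-1, Add(-238, -1890)) = Mul(-1, -2128) = 2128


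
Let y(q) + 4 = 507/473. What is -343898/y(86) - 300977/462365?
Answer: 15041921953013/128075105 ≈ 1.1745e+5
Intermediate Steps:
y(q) = -1385/473 (y(q) = -4 + 507/473 = -1385/473)
-343898/y(86) - 300977/462365 = -343898/(-1385/473) - 300977/462365 = -343898*(-473/1385) - 300977*1/462365 = 162663754/1385 - 300977/462365 = 15041921953013/128075105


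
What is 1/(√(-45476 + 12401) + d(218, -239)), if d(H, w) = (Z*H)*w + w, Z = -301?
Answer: 15682463/245939645779444 - 105*I*√3/245939645779444 ≈ 6.3765e-8 - 7.3947e-13*I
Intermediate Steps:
d(H, w) = w - 301*H*w (d(H, w) = (-301*H)*w + w = -301*H*w + w = w - 301*H*w)
1/(√(-45476 + 12401) + d(218, -239)) = 1/(√(-45476 + 12401) - 239*(1 - 301*218)) = 1/(√(-33075) - 239*(1 - 65618)) = 1/(105*I*√3 - 239*(-65617)) = 1/(105*I*√3 + 15682463) = 1/(15682463 + 105*I*√3)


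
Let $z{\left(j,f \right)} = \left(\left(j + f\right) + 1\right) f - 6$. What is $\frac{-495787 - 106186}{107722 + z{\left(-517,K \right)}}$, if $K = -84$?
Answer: $- \frac{601973}{158116} \approx -3.8072$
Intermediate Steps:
$z{\left(j,f \right)} = -6 + f \left(1 + f + j\right)$ ($z{\left(j,f \right)} = \left(\left(f + j\right) + 1\right) f - 6 = \left(1 + f + j\right) f - 6 = f \left(1 + f + j\right) - 6 = -6 + f \left(1 + f + j\right)$)
$\frac{-495787 - 106186}{107722 + z{\left(-517,K \right)}} = \frac{-495787 - 106186}{107722 - \left(-43338 - 7056\right)} = - \frac{601973}{107722 + \left(-6 - 84 + 7056 + 43428\right)} = - \frac{601973}{107722 + 50394} = - \frac{601973}{158116}$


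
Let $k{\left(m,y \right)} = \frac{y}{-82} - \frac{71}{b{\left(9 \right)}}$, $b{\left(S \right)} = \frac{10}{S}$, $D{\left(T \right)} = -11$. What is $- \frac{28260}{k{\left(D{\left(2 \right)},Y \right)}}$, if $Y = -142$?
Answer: $\frac{11586600}{25489} \approx 454.57$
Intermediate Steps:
$k{\left(m,y \right)} = - \frac{639}{10} - \frac{y}{82}$ ($k{\left(m,y \right)} = \frac{y}{-82} - \frac{71}{10 \cdot \frac{1}{9}} = y \left(- \frac{1}{82}\right) - \frac{71}{10 \cdot \frac{1}{9}} = - \frac{y}{82} - \frac{71}{\frac{10}{9}} = - \frac{y}{82} - \frac{639}{10} = - \frac{639}{10} - \frac{y}{82}$)
$- \frac{28260}{k{\left(D{\left(2 \right)},Y \right)}} = - \frac{28260}{- \frac{639}{10} - - \frac{71}{41}} = - \frac{28260}{- \frac{639}{10} + \frac{71}{41}} = - \frac{28260}{- \frac{25489}{410}} = \left(-28260\right) \left(- \frac{410}{25489}\right) = \frac{11586600}{25489}$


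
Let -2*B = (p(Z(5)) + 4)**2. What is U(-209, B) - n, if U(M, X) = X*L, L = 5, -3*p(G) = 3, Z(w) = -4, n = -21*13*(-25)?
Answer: -13695/2 ≈ -6847.5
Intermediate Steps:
n = 6825 (n = -273*(-25) = 6825)
p(G) = -1 (p(G) = -1/3*3 = -1)
B = -9/2 (B = -(-1 + 4)**2/2 = -1/2*3**2 = -1/2*9 = -9/2 ≈ -4.5000)
U(M, X) = 5*X (U(M, X) = X*5 = 5*X)
U(-209, B) - n = 5*(-9/2) - 1*6825 = -45/2 - 6825 = -13695/2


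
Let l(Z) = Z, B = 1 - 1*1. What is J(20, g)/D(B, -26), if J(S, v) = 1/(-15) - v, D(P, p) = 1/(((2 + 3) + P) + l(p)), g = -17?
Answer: -1778/5 ≈ -355.60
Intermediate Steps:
B = 0 (B = 1 - 1 = 0)
D(P, p) = 1/(5 + P + p) (D(P, p) = 1/(((2 + 3) + P) + p) = 1/((5 + P) + p) = 1/(5 + P + p))
J(S, v) = -1/15 - v
J(20, g)/D(B, -26) = (-1/15 - 1*(-17))/(1/(5 + 0 - 26)) = (-1/15 + 17)/(1/(-21)) = 254/(15*(-1/21)) = (254/15)*(-21) = -1778/5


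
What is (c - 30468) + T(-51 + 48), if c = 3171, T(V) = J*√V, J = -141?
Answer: -27297 - 141*I*√3 ≈ -27297.0 - 244.22*I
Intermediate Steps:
T(V) = -141*√V
(c - 30468) + T(-51 + 48) = (3171 - 30468) - 141*√(-51 + 48) = -27297 - 141*I*√3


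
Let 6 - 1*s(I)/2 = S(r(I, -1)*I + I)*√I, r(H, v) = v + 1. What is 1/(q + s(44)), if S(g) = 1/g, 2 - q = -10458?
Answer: 115192/1206290623 + √11/1206290623 ≈ 9.5495e-5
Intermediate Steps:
q = 10460 (q = 2 - 1*(-10458) = 2 + 10458 = 10460)
r(H, v) = 1 + v
S(g) = 1/g
s(I) = 12 - 2/√I (s(I) = 12 - 2*√I/((1 - 1)*I + I) = 12 - 2*√I/(0*I + I) = 12 - 2*√I/(0 + I) = 12 - 2*√I/I = 12 - 2/√I)
1/(q + s(44)) = 1/(10460 + (12 - √11/11)) = 1/(10472 - √11/11)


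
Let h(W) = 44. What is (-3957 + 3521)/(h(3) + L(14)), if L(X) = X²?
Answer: -109/60 ≈ -1.8167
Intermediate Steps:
(-3957 + 3521)/(h(3) + L(14)) = (-3957 + 3521)/(44 + 14²) = -436/(44 + 196) = -436/240 = -436*1/240 = -109/60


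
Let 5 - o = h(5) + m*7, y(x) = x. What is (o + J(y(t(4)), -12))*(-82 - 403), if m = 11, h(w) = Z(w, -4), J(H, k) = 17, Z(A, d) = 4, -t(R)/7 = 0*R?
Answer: 28615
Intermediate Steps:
t(R) = 0 (t(R) = -0*R = -7*0 = 0)
h(w) = 4
o = -76 (o = 5 - (4 + 11*7) = 5 - (4 + 77) = 5 - 1*81 = 5 - 81 = -76)
(o + J(y(t(4)), -12))*(-82 - 403) = (-76 + 17)*(-82 - 403) = -59*(-485) = 28615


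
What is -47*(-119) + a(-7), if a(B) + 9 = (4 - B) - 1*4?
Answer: 5591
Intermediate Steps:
a(B) = -9 - B (a(B) = -9 + ((4 - B) - 1*4) = -9 + ((4 - B) - 4) = -9 - B)
-47*(-119) + a(-7) = -47*(-119) + (-9 - 1*(-7)) = 5593 + (-9 + 7) = 5593 - 2 = 5591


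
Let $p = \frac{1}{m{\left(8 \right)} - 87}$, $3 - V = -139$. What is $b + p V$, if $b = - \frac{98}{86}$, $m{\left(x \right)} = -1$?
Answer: $- \frac{5209}{1892} \approx -2.7532$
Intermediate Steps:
$V = 142$ ($V = 3 - -139 = 3 + 139 = 142$)
$b = - \frac{49}{43}$ ($b = - \frac{98}{86} = \left(-1\right) \frac{49}{43} = - \frac{49}{43} \approx -1.1395$)
$p = - \frac{1}{88}$ ($p = \frac{1}{-1 - 87} = \frac{1}{-88} = - \frac{1}{88} \approx -0.011364$)
$b + p V = - \frac{49}{43} - \frac{71}{44} = - \frac{5209}{1892}$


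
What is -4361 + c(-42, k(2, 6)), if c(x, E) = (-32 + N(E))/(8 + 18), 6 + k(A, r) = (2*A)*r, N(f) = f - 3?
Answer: -113403/26 ≈ -4361.7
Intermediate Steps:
N(f) = -3 + f
k(A, r) = -6 + 2*A*r (k(A, r) = -6 + (2*A)*r = -6 + 2*A*r)
c(x, E) = -35/26 + E/26 (c(x, E) = (-32 + (-3 + E))/(8 + 18) = (-35 + E)/26 = (-35 + E)*(1/26) = -35/26 + E/26)
-4361 + c(-42, k(2, 6)) = -4361 + (-35/26 + (-6 + 2*2*6)/26) = -4361 + (-35/26 + (-6 + 24)/26) = -4361 + (-35/26 + (1/26)*18) = -4361 + (-35/26 + 9/13) = -4361 - 17/26 = -113403/26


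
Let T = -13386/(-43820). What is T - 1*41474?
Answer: -908688647/21910 ≈ -41474.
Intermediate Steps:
T = 6693/21910 (T = -13386*(-1/43820) = 6693/21910 ≈ 0.30548)
T - 1*41474 = 6693/21910 - 1*41474 = 6693/21910 - 41474 = -908688647/21910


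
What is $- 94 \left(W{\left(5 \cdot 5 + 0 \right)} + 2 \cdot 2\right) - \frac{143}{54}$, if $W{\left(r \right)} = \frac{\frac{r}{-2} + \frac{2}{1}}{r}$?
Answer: $- \frac{457877}{1350} \approx -339.17$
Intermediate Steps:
$W{\left(r \right)} = \frac{2 - \frac{r}{2}}{r}$ ($W{\left(r \right)} = \frac{r \left(- \frac{1}{2}\right) + 2 \cdot 1}{r} = \frac{- \frac{r}{2} + 2}{r} = \frac{2 - \frac{r}{2}}{r}$)
$- 94 \left(W{\left(5 \cdot 5 + 0 \right)} + 2 \cdot 2\right) - \frac{143}{54} = - 94 \left(\frac{4 - \left(5 \cdot 5 + 0\right)}{2 \left(5 \cdot 5 + 0\right)} + 2 \cdot 2\right) - \frac{143}{54} = - 94 \left(\frac{4 - \left(25 + 0\right)}{2 \left(25 + 0\right)} + 4\right) - \frac{143}{54} = - 94 \left(\frac{4 - 25}{2 \cdot 25} + 4\right) - \frac{143}{54} = - 94 \left(\frac{1}{2} \cdot \frac{1}{25} \left(4 - 25\right) + 4\right) - \frac{143}{54} = - 94 \left(\frac{1}{2} \cdot \frac{1}{25} \left(-21\right) + 4\right) - \frac{143}{54} = - 94 \left(- \frac{21}{50} + 4\right) - \frac{143}{54} = \left(-94\right) \frac{179}{50} - \frac{143}{54} = - \frac{8413}{25} - \frac{143}{54} = - \frac{457877}{1350}$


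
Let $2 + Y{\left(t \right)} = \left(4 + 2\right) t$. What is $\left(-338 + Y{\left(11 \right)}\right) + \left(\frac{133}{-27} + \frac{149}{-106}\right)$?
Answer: $- \frac{802309}{2862} \approx -280.33$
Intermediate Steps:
$Y{\left(t \right)} = -2 + 6 t$ ($Y{\left(t \right)} = -2 + \left(4 + 2\right) t = -2 + 6 t$)
$\left(-338 + Y{\left(11 \right)}\right) + \left(\frac{133}{-27} + \frac{149}{-106}\right) = \left(-338 + \left(-2 + 6 \cdot 11\right)\right) + \left(\frac{133}{-27} + \frac{149}{-106}\right) = \left(-338 + \left(-2 + 66\right)\right) + \left(133 \left(- \frac{1}{27}\right) + 149 \left(- \frac{1}{106}\right)\right) = \left(-338 + 64\right) - \frac{18121}{2862} = -274 - \frac{18121}{2862} = - \frac{802309}{2862}$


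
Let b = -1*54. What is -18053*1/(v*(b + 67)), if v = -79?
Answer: 18053/1027 ≈ 17.578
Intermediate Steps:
b = -54
-18053*1/(v*(b + 67)) = -18053*(-1/(79*(-54 + 67))) = -18053/(13*(-79)) = -18053/(-1027) = -18053*(-1/1027) = 18053/1027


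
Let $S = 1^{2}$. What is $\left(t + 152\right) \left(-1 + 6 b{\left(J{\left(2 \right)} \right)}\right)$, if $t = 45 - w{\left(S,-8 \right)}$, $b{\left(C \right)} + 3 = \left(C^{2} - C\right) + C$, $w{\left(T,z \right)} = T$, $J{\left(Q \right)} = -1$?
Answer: $-2548$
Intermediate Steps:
$S = 1$
$b{\left(C \right)} = -3 + C^{2}$ ($b{\left(C \right)} = -3 + \left(\left(C^{2} - C\right) + C\right) = -3 + C^{2}$)
$t = 44$ ($t = 45 - 1 = 44$)
$\left(t + 152\right) \left(-1 + 6 b{\left(J{\left(2 \right)} \right)}\right) = \left(44 + 152\right) \left(-1 + 6 \left(-3 + \left(-1\right)^{2}\right)\right) = 196 \left(-1 + 6 \left(-3 + 1\right)\right) = 196 \left(-1 + 6 \left(-2\right)\right) = 196 \left(-1 - 12\right) = 196 \left(-13\right) = -2548$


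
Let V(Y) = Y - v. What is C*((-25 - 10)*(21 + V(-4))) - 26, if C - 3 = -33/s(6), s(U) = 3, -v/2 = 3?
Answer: 6414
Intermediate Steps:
v = -6 (v = -2*3 = -6)
V(Y) = 6 + Y (V(Y) = Y - 1*(-6) = Y + 6 = 6 + Y)
C = -8 (C = 3 - 33/3 = 3 - 33*⅓ = 3 - 11 = -8)
C*((-25 - 10)*(21 + V(-4))) - 26 = -8*(-25 - 10)*(21 + (6 - 4)) - 26 = -(-280)*(21 + 2) - 26 = -(-280)*23 - 26 = -8*(-805) - 26 = 6440 - 26 = 6414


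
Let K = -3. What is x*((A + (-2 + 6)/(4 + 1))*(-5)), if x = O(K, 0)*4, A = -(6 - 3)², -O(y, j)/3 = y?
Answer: 1476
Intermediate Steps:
O(y, j) = -3*y
A = -9 (A = -1*3² = -1*9 = -9)
x = 36 (x = -3*(-3)*4 = 9*4 = 36)
x*((A + (-2 + 6)/(4 + 1))*(-5)) = 36*((-9 + (-2 + 6)/(4 + 1))*(-5)) = 36*((-9 + 4/5)*(-5)) = 36*((-9 + 4*(⅕))*(-5)) = 36*((-9 + ⅘)*(-5)) = 36*(-41/5*(-5)) = 36*41 = 1476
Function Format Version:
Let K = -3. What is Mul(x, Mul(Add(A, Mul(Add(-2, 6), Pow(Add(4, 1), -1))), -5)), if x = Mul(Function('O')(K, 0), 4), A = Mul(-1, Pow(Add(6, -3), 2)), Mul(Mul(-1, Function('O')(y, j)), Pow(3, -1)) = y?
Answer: 1476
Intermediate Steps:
Function('O')(y, j) = Mul(-3, y)
A = -9 (A = Mul(-1, Pow(3, 2)) = Mul(-1, 9) = -9)
x = 36 (x = Mul(Mul(-3, -3), 4) = Mul(9, 4) = 36)
Mul(x, Mul(Add(A, Mul(Add(-2, 6), Pow(Add(4, 1), -1))), -5)) = Mul(36, Mul(Add(-9, Mul(Add(-2, 6), Pow(Add(4, 1), -1))), -5)) = Mul(36, Mul(Add(-9, Mul(4, Pow(5, -1))), -5)) = Mul(36, Mul(Add(-9, Mul(4, Rational(1, 5))), -5)) = Mul(36, Mul(Add(-9, Rational(4, 5)), -5)) = Mul(36, Mul(Rational(-41, 5), -5)) = Mul(36, 41) = 1476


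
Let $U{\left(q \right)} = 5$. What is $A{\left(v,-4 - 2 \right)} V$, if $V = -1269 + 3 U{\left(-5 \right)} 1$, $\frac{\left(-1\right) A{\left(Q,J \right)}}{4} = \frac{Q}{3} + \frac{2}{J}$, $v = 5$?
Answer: $6688$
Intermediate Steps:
$A{\left(Q,J \right)} = - \frac{8}{J} - \frac{4 Q}{3}$ ($A{\left(Q,J \right)} = - 4 \left(\frac{Q}{3} + \frac{2}{J}\right) = - 4 \left(\frac{2}{J} + \frac{Q}{3}\right) = - \frac{8}{J} - \frac{4 Q}{3}$)
$V = -1254$ ($V = -1269 + 3 \cdot 5 \cdot 1 = -1269 + 15 \cdot 1 = -1269 + 15 = -1254$)
$A{\left(v,-4 - 2 \right)} V = \left(- \frac{8}{-4 - 2} - \frac{20}{3}\right) \left(-1254\right) = \left(- \frac{8}{-6} - \frac{20}{3}\right) \left(-1254\right) = \left(\left(-8\right) \left(- \frac{1}{6}\right) - \frac{20}{3}\right) \left(-1254\right) = \left(\frac{4}{3} - \frac{20}{3}\right) \left(-1254\right) = \left(- \frac{16}{3}\right) \left(-1254\right) = 6688$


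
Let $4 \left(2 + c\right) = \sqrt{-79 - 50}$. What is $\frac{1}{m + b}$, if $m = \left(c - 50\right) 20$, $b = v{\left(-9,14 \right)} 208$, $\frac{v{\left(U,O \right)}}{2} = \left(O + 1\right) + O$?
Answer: $\frac{11024}{121531801} - \frac{5 i \sqrt{129}}{121531801} \approx 9.0709 \cdot 10^{-5} - 4.6728 \cdot 10^{-7} i$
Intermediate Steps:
$c = -2 + \frac{i \sqrt{129}}{4}$ ($c = -2 + \frac{\sqrt{-79 - 50}}{4} = -2 + \frac{\sqrt{-129}}{4} = -2 + \frac{i \sqrt{129}}{4} \approx -2.0 + 2.8395 i$)
$v{\left(U,O \right)} = 2 + 4 O$ ($v{\left(U,O \right)} = 2 \left(\left(O + 1\right) + O\right) = 2 \left(\left(1 + O\right) + O\right) = 2 \left(1 + 2 O\right) = 2 + 4 O$)
$b = 12064$ ($b = \left(2 + 4 \cdot 14\right) 208 = \left(2 + 56\right) 208 = 58 \cdot 208 = 12064$)
$m = -1040 + 5 i \sqrt{129}$ ($m = \left(\left(-2 + \frac{i \sqrt{129}}{4}\right) - 50\right) 20 = \left(-52 + \frac{i \sqrt{129}}{4}\right) 20 = -1040 + 5 i \sqrt{129} \approx -1040.0 + 56.789 i$)
$\frac{1}{m + b} = \frac{1}{\left(-1040 + 5 i \sqrt{129}\right) + 12064} = \frac{1}{11024 + 5 i \sqrt{129}}$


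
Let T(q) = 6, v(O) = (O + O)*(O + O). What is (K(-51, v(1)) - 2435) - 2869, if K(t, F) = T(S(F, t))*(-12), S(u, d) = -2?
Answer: -5376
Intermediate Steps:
v(O) = 4*O² (v(O) = (2*O)*(2*O) = 4*O²)
K(t, F) = -72 (K(t, F) = 6*(-12) = -72)
(K(-51, v(1)) - 2435) - 2869 = (-72 - 2435) - 2869 = -2507 - 2869 = -5376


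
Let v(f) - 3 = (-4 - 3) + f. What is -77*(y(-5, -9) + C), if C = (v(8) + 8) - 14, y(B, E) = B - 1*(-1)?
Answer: 462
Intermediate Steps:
y(B, E) = 1 + B (y(B, E) = B + 1 = 1 + B)
v(f) = -4 + f (v(f) = 3 + ((-4 - 3) + f) = 3 + (-7 + f) = -4 + f)
C = -2 (C = ((-4 + 8) + 8) - 14 = (4 + 8) - 14 = 12 - 14 = -2)
-77*(y(-5, -9) + C) = -77*((1 - 5) - 2) = -77*(-4 - 2) = -77*(-6) = 462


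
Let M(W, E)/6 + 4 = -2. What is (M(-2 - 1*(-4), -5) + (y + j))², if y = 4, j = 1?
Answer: 961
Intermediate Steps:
M(W, E) = -36 (M(W, E) = -24 + 6*(-2) = -24 - 12 = -36)
(M(-2 - 1*(-4), -5) + (y + j))² = (-36 + (4 + 1))² = (-36 + 5)² = (-31)² = 961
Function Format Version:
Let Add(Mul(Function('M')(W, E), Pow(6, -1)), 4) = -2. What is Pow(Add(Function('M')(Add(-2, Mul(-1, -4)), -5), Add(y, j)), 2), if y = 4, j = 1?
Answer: 961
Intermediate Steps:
Function('M')(W, E) = -36 (Function('M')(W, E) = Add(-24, Mul(6, -2)) = Add(-24, -12) = -36)
Pow(Add(Function('M')(Add(-2, Mul(-1, -4)), -5), Add(y, j)), 2) = Pow(Add(-36, Add(4, 1)), 2) = Pow(Add(-36, 5), 2) = Pow(-31, 2) = 961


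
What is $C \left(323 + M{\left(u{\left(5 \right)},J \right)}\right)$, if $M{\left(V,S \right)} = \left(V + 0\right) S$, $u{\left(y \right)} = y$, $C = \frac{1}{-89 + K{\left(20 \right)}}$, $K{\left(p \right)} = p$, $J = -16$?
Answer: $- \frac{81}{23} \approx -3.5217$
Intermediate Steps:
$C = - \frac{1}{69}$ ($C = \frac{1}{-89 + 20} = \frac{1}{-69} = - \frac{1}{69} \approx -0.014493$)
$M{\left(V,S \right)} = S V$ ($M{\left(V,S \right)} = V S = S V$)
$C \left(323 + M{\left(u{\left(5 \right)},J \right)}\right) = - \frac{323 - 80}{69} = \left(- \frac{1}{69}\right) 243 = - \frac{81}{23}$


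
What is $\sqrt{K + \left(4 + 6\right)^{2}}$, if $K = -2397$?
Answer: $i \sqrt{2297} \approx 47.927 i$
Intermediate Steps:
$\sqrt{K + \left(4 + 6\right)^{2}} = \sqrt{-2397 + \left(4 + 6\right)^{2}} = \sqrt{-2397 + 10^{2}} = \sqrt{-2397 + 100} = \sqrt{-2297} = i \sqrt{2297}$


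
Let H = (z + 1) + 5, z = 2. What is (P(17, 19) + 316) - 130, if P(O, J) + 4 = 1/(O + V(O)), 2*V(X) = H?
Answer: 3823/21 ≈ 182.05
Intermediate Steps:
H = 8 (H = (2 + 1) + 5 = 3 + 5 = 8)
V(X) = 4 (V(X) = (1/2)*8 = 4)
P(O, J) = -4 + 1/(4 + O) (P(O, J) = -4 + 1/(O + 4) = -4 + 1/(4 + O))
(P(17, 19) + 316) - 130 = ((-15 - 4*17)/(4 + 17) + 316) - 130 = ((-15 - 68)/21 + 316) - 130 = ((1/21)*(-83) + 316) - 130 = (-83/21 + 316) - 130 = 6553/21 - 130 = 3823/21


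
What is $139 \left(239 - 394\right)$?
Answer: $-21545$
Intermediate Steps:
$139 \left(239 - 394\right) = 139 \left(-155\right) = -21545$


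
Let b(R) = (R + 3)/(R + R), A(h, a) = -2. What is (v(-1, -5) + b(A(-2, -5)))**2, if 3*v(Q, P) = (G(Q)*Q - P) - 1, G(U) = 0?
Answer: 169/144 ≈ 1.1736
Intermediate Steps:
b(R) = (3 + R)/(2*R) (b(R) = (3 + R)/((2*R)) = (3 + R)*(1/(2*R)) = (3 + R)/(2*R))
v(Q, P) = -1/3 - P/3 (v(Q, P) = ((0*Q - P) - 1)/3 = ((0 - P) - 1)/3 = (-P - 1)/3 = (-1 - P)/3 = -1/3 - P/3)
(v(-1, -5) + b(A(-2, -5)))**2 = ((-1/3 - 1/3*(-5)) + (1/2)*(3 - 2)/(-2))**2 = ((-1/3 + 5/3) + (1/2)*(-1/2)*1)**2 = (4/3 - 1/4)**2 = (13/12)**2 = 169/144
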